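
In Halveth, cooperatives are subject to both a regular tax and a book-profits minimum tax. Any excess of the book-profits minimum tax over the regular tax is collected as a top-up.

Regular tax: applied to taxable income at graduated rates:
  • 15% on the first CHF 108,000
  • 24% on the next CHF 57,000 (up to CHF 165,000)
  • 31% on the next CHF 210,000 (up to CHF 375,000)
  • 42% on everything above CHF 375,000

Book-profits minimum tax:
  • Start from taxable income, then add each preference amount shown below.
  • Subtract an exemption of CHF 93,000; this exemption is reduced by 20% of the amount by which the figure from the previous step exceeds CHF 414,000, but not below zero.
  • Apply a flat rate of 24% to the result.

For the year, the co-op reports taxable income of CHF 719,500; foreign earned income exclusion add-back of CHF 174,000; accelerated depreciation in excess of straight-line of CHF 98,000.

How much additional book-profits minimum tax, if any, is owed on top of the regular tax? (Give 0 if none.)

CHF 0

Book-profits minimum tax:
  Adjusted income: CHF 719,500 + CHF 174,000 + CHF 98,000 = CHF 991,500
  Exemption: 20% × (CHF 991,500 − CHF 414,000) = CHF 115,500 ≥ CHF 93,000, so the exemption is fully phased out
  Base: CHF 991,500 − CHF 0 = CHF 991,500
  CHF 991,500 × 24% = CHF 237,960

Regular tax:
  CHF 108,000 × 15% = CHF 16,200
  CHF 57,000 × 24% = CHF 13,680
  CHF 210,000 × 31% = CHF 65,100
  CHF 344,500 × 42% = CHF 144,690
  → CHF 239,670

CHF 237,960 ≤ CHF 239,670, so no add-on is due.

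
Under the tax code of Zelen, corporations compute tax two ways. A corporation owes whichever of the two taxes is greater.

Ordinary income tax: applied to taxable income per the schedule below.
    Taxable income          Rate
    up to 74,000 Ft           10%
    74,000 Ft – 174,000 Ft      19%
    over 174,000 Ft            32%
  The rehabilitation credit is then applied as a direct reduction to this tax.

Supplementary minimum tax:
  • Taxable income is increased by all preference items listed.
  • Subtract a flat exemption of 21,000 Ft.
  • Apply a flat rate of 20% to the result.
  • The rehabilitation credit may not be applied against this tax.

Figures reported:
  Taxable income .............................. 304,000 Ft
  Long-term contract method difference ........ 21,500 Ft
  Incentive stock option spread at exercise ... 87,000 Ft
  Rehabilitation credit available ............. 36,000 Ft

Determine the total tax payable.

78,300 Ft

Ordinary income tax:
  74,000 Ft × 10% = 7,400 Ft
  100,000 Ft × 19% = 19,000 Ft
  130,000 Ft × 32% = 41,600 Ft
  → 68,000 Ft
  Less rehabilitation credit 36,000 Ft → 32,000 Ft

Supplementary minimum tax:
  Adjusted income: 304,000 Ft + 21,500 Ft + 87,000 Ft = 412,500 Ft
  Less exemption 21,000 Ft → base 391,500 Ft
  391,500 Ft × 20% = 78,300 Ft

78,300 Ft > 32,000 Ft, so the supplementary minimum tax is the binding amount.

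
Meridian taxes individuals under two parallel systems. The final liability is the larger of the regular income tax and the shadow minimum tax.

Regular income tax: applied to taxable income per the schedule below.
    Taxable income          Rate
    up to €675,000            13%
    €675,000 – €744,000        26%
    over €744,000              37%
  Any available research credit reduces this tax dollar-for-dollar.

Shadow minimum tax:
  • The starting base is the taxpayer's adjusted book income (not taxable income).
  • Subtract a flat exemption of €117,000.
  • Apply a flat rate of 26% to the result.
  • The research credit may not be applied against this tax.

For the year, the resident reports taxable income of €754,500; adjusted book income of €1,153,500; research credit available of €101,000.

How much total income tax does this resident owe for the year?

€269,490

Regular income tax:
  €675,000 × 13% = €87,750
  €69,000 × 26% = €17,940
  €10,500 × 37% = €3,885
  → €109,575
  Less research credit €101,000 → €8,575

Shadow minimum tax:
  Base (adjusted book income): €1,153,500
  Less exemption €117,000 → base €1,036,500
  €1,036,500 × 26% = €269,490

€269,490 > €8,575, so the shadow minimum tax is the binding amount.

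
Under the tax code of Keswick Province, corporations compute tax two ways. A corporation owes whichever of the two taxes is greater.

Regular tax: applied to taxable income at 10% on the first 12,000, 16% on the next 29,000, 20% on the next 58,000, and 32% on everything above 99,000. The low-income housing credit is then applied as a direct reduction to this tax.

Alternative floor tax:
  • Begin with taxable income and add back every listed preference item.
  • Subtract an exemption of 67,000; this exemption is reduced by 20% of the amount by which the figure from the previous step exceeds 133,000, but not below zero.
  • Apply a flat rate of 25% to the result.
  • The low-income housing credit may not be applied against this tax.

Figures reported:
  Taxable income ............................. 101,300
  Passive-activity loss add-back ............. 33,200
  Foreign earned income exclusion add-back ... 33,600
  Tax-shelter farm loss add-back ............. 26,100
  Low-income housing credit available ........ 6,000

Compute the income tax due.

Regular tax:
  12,000 × 10% = 1,200
  29,000 × 16% = 4,640
  58,000 × 20% = 11,600
  2,300 × 32% = 736
  → 18,176
  Less low-income housing credit 6,000 → 12,176

Alternative floor tax:
  Adjusted income: 101,300 + 33,200 + 33,600 + 26,100 = 194,200
  Exemption: 67,000 − 20% × (194,200 − 133,000) = 67,000 − 12,240 = 54,760
  Base: 194,200 − 54,760 = 139,440
  139,440 × 25% = 34,860

34,860 > 12,176, so the alternative floor tax is the binding amount.

34,860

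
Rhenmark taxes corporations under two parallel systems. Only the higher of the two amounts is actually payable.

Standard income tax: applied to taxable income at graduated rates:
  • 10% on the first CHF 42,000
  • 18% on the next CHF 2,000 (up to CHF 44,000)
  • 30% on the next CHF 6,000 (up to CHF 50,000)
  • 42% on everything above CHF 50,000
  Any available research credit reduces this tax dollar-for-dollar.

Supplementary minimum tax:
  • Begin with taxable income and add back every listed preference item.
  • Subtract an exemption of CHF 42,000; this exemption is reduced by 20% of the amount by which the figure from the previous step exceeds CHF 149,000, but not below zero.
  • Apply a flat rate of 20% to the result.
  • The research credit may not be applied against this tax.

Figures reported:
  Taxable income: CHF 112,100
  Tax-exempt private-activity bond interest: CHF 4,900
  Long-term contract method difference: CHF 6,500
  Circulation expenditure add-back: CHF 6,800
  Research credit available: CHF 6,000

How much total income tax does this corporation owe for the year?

Supplementary minimum tax:
  Adjusted income: CHF 112,100 + CHF 4,900 + CHF 6,500 + CHF 6,800 = CHF 130,300
  Exemption: CHF 130,300 ≤ CHF 149,000, so full CHF 42,000 applies
  Base: CHF 130,300 − CHF 42,000 = CHF 88,300
  CHF 88,300 × 20% = CHF 17,660

Standard income tax:
  CHF 42,000 × 10% = CHF 4,200
  CHF 2,000 × 18% = CHF 360
  CHF 6,000 × 30% = CHF 1,800
  CHF 62,100 × 42% = CHF 26,082
  → CHF 32,442
  Less research credit CHF 6,000 → CHF 26,442

CHF 26,442 > CHF 17,660, so the standard income tax governs.

CHF 26,442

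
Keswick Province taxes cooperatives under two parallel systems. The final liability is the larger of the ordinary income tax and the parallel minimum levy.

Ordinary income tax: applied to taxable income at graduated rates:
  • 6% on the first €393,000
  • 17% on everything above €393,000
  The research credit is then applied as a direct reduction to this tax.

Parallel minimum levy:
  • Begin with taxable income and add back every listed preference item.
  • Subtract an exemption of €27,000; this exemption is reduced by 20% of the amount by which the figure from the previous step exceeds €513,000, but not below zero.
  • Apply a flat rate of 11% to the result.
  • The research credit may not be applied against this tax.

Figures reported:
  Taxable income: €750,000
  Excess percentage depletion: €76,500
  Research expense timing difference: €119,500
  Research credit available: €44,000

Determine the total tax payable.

Parallel minimum levy:
  Adjusted income: €750,000 + €76,500 + €119,500 = €946,000
  Exemption: 20% × (€946,000 − €513,000) = €86,600 ≥ €27,000, so the exemption is fully phased out
  Base: €946,000 − €0 = €946,000
  €946,000 × 11% = €104,060

Ordinary income tax:
  €393,000 × 6% = €23,580
  €357,000 × 17% = €60,690
  → €84,270
  Less research credit €44,000 → €40,270

€104,060 > €40,270, so the parallel minimum levy is the binding amount.

€104,060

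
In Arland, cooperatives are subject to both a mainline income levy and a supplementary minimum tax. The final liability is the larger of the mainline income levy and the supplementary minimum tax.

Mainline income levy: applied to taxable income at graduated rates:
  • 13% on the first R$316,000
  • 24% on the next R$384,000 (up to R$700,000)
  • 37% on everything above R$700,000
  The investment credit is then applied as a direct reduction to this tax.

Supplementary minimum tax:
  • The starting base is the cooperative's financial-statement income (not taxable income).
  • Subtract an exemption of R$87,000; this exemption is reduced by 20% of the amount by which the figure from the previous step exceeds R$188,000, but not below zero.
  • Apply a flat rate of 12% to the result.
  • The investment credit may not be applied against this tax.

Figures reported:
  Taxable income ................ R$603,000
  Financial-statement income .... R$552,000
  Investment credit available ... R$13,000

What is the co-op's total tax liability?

Supplementary minimum tax:
  Base (financial-statement income): R$552,000
  Exemption: R$87,000 − 20% × (R$552,000 − R$188,000) = R$87,000 − R$72,800 = R$14,200
  Base: R$552,000 − R$14,200 = R$537,800
  R$537,800 × 12% = R$64,536

Mainline income levy:
  R$316,000 × 13% = R$41,080
  R$287,000 × 24% = R$68,880
  → R$109,960
  Less investment credit R$13,000 → R$96,960

R$96,960 > R$64,536, so the mainline income levy governs.

R$96,960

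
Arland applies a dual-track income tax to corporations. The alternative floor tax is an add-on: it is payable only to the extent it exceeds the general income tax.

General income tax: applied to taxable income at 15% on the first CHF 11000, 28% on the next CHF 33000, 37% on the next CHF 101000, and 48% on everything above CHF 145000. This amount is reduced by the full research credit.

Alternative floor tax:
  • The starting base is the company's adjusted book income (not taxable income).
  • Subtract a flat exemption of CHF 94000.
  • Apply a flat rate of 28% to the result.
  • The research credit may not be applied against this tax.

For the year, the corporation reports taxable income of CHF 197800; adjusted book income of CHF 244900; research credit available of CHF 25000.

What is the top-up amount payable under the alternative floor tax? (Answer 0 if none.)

CHF 0

General income tax:
  CHF 11000 × 15% = CHF 1650
  CHF 33000 × 28% = CHF 9240
  CHF 101000 × 37% = CHF 37370
  CHF 52800 × 48% = CHF 25344
  → CHF 73604
  Less research credit CHF 25000 → CHF 48604

Alternative floor tax:
  Base (adjusted book income): CHF 244900
  Less exemption CHF 94000 → base CHF 150900
  CHF 150900 × 28% = CHF 42252

CHF 42252 ≤ CHF 48604, so no add-on is due.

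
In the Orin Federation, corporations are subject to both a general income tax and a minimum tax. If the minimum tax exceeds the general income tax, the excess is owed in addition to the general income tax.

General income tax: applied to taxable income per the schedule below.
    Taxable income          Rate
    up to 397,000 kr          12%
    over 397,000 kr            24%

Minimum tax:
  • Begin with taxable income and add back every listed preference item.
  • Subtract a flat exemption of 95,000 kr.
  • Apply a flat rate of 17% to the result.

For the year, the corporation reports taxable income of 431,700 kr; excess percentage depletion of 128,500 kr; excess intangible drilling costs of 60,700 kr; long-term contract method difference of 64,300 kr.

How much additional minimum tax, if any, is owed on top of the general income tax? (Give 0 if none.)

44,366 kr

General income tax:
  397,000 kr × 12% = 47,640 kr
  34,700 kr × 24% = 8,328 kr
  → 55,968 kr

Minimum tax:
  Adjusted income: 431,700 kr + 128,500 kr + 60,700 kr + 64,300 kr = 685,200 kr
  Less exemption 95,000 kr → base 590,200 kr
  590,200 kr × 17% = 100,334 kr

Excess of minimum tax over general income tax: 100,334 kr − 55,968 kr = 44,366 kr.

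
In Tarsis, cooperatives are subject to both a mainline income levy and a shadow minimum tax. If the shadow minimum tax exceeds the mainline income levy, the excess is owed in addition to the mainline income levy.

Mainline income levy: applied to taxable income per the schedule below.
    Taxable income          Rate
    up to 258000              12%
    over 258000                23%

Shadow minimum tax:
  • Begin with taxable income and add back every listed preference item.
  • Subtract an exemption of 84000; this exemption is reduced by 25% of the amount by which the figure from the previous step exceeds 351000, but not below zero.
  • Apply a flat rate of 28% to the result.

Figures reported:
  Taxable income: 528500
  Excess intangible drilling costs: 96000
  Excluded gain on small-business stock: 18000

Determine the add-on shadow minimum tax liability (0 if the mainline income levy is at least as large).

83610

Shadow minimum tax:
  Adjusted income: 528500 + 96000 + 18000 = 642500
  Exemption: 84000 − 25% × (642500 − 351000) = 84000 − 72875 = 11125
  Base: 642500 − 11125 = 631375
  631375 × 28% = 176785

Mainline income levy:
  258000 × 12% = 30960
  270500 × 23% = 62215
  → 93175

Excess of shadow minimum tax over mainline income levy: 176785 − 93175 = 83610.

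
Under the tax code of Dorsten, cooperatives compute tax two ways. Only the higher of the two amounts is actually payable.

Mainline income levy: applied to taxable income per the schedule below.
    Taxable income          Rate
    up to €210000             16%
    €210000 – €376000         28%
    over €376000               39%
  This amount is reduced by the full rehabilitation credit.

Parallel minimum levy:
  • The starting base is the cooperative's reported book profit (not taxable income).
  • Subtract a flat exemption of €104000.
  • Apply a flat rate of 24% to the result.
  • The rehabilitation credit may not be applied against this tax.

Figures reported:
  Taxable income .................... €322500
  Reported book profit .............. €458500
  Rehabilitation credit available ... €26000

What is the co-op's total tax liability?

€85080

Mainline income levy:
  €210000 × 16% = €33600
  €112500 × 28% = €31500
  → €65100
  Less rehabilitation credit €26000 → €39100

Parallel minimum levy:
  Base (reported book profit): €458500
  Less exemption €104000 → base €354500
  €354500 × 24% = €85080

€85080 > €39100, so the parallel minimum levy is the binding amount.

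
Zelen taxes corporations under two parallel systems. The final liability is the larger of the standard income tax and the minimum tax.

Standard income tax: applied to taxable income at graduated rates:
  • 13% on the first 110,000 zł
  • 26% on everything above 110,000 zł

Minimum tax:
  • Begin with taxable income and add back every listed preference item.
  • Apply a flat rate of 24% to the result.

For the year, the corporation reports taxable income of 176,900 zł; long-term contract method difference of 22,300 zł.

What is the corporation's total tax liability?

Minimum tax:
  Adjusted income: 176,900 zł + 22,300 zł = 199,200 zł
  199,200 zł × 24% = 47,808 zł

Standard income tax:
  110,000 zł × 13% = 14,300 zł
  66,900 zł × 26% = 17,394 zł
  → 31,694 zł

47,808 zł > 31,694 zł, so the minimum tax is the binding amount.

47,808 zł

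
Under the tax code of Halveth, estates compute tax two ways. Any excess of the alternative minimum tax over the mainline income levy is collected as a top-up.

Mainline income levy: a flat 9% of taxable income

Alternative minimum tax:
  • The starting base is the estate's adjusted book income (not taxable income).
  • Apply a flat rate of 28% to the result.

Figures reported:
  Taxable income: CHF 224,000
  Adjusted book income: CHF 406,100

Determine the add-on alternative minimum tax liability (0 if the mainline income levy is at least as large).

Alternative minimum tax:
  Base (adjusted book income): CHF 406,100
  CHF 406,100 × 28% = CHF 113,708

Mainline income levy:
  CHF 224,000 × 9% = CHF 20,160

Excess of alternative minimum tax over mainline income levy: CHF 113,708 − CHF 20,160 = CHF 93,548.

CHF 93,548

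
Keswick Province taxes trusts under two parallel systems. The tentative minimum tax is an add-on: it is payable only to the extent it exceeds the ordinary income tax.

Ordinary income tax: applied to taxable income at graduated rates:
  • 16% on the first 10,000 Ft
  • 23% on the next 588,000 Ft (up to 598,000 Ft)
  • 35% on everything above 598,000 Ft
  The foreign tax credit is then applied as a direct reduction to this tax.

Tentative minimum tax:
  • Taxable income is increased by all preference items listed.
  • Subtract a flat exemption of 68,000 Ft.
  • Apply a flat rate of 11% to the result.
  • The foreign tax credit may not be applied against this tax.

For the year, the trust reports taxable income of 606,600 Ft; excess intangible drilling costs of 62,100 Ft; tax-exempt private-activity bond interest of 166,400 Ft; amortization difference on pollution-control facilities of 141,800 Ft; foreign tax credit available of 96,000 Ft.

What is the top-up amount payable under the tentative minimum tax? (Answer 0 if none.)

56,129 Ft

Tentative minimum tax:
  Adjusted income: 606,600 Ft + 62,100 Ft + 166,400 Ft + 141,800 Ft = 976,900 Ft
  Less exemption 68,000 Ft → base 908,900 Ft
  908,900 Ft × 11% = 99,979 Ft

Ordinary income tax:
  10,000 Ft × 16% = 1,600 Ft
  588,000 Ft × 23% = 135,240 Ft
  8,600 Ft × 35% = 3,010 Ft
  → 139,850 Ft
  Less foreign tax credit 96,000 Ft → 43,850 Ft

Excess of tentative minimum tax over ordinary income tax: 99,979 Ft − 43,850 Ft = 56,129 Ft.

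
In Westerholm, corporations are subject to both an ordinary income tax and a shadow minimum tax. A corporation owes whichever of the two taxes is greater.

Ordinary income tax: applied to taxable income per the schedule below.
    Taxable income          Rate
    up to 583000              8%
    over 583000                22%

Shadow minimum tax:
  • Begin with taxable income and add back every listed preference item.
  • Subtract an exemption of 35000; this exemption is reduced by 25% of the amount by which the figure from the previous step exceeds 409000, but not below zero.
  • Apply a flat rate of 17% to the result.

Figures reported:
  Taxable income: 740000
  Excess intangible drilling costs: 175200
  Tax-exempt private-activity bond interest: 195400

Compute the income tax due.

188802

Ordinary income tax:
  583000 × 8% = 46640
  157000 × 22% = 34540
  → 81180

Shadow minimum tax:
  Adjusted income: 740000 + 175200 + 195400 = 1110600
  Exemption: 25% × (1110600 − 409000) = 175400 ≥ 35000, so the exemption is fully phased out
  Base: 1110600 − 0 = 1110600
  1110600 × 17% = 188802

188802 > 81180, so the shadow minimum tax is the binding amount.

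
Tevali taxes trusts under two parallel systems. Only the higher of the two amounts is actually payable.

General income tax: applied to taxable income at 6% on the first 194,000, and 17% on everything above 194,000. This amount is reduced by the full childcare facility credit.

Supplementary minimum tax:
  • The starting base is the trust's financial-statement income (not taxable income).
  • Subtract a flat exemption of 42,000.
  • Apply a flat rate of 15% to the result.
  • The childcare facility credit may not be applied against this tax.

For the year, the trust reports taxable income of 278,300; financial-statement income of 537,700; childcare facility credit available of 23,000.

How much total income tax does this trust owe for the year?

Supplementary minimum tax:
  Base (financial-statement income): 537,700
  Less exemption 42,000 → base 495,700
  495,700 × 15% = 74,355

General income tax:
  194,000 × 6% = 11,640
  84,300 × 17% = 14,331
  → 25,971
  Less childcare facility credit 23,000 → 2,971

74,355 > 2,971, so the supplementary minimum tax is the binding amount.

74,355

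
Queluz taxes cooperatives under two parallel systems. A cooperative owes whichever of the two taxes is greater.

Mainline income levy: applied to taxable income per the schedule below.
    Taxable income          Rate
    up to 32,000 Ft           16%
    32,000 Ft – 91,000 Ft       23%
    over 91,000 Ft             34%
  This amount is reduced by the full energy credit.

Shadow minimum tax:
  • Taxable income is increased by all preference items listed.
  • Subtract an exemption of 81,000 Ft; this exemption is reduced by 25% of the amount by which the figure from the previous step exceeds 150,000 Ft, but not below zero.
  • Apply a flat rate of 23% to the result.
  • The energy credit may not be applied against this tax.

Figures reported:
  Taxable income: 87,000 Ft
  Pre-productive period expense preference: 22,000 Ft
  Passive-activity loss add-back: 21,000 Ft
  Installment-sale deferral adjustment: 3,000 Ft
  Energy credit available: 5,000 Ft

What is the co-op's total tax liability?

12,770 Ft

Shadow minimum tax:
  Adjusted income: 87,000 Ft + 22,000 Ft + 21,000 Ft + 3,000 Ft = 133,000 Ft
  Exemption: 133,000 Ft ≤ 150,000 Ft, so full 81,000 Ft applies
  Base: 133,000 Ft − 81,000 Ft = 52,000 Ft
  52,000 Ft × 23% = 11,960 Ft

Mainline income levy:
  32,000 Ft × 16% = 5,120 Ft
  55,000 Ft × 23% = 12,650 Ft
  → 17,770 Ft
  Less energy credit 5,000 Ft → 12,770 Ft

12,770 Ft > 11,960 Ft, so the mainline income levy governs.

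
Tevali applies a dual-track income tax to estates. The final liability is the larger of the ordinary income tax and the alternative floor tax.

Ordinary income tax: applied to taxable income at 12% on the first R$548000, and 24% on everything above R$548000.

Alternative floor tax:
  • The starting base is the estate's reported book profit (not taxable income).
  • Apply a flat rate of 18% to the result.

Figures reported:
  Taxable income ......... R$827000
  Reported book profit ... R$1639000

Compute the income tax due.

R$295020

Ordinary income tax:
  R$548000 × 12% = R$65760
  R$279000 × 24% = R$66960
  → R$132720

Alternative floor tax:
  Base (reported book profit): R$1639000
  R$1639000 × 18% = R$295020

R$295020 > R$132720, so the alternative floor tax is the binding amount.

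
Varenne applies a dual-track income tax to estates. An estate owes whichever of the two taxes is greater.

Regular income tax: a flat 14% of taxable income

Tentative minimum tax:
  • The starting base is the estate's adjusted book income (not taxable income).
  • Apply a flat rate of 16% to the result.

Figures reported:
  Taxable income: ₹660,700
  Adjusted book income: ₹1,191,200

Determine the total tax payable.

₹190,592

Tentative minimum tax:
  Base (adjusted book income): ₹1,191,200
  ₹1,191,200 × 16% = ₹190,592

Regular income tax:
  ₹660,700 × 14% = ₹92,498

₹190,592 > ₹92,498, so the tentative minimum tax is the binding amount.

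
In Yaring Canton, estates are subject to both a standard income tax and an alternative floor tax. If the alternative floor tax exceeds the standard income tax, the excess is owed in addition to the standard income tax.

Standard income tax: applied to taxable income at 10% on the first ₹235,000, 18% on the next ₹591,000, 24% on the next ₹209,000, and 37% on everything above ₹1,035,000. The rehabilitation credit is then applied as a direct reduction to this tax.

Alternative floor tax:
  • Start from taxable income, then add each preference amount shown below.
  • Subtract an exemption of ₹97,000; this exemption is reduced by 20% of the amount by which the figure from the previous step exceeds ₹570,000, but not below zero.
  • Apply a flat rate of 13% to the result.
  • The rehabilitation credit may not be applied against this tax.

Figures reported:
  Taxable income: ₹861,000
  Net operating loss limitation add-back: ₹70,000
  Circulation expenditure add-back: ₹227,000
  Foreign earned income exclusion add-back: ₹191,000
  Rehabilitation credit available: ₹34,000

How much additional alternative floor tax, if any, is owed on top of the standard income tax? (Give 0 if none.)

₹71,090

Standard income tax:
  ₹235,000 × 10% = ₹23,500
  ₹591,000 × 18% = ₹106,380
  ₹35,000 × 24% = ₹8,400
  → ₹138,280
  Less rehabilitation credit ₹34,000 → ₹104,280

Alternative floor tax:
  Adjusted income: ₹861,000 + ₹70,000 + ₹227,000 + ₹191,000 = ₹1,349,000
  Exemption: 20% × (₹1,349,000 − ₹570,000) = ₹155,800 ≥ ₹97,000, so the exemption is fully phased out
  Base: ₹1,349,000 − ₹0 = ₹1,349,000
  ₹1,349,000 × 13% = ₹175,370

Excess of alternative floor tax over standard income tax: ₹175,370 − ₹104,280 = ₹71,090.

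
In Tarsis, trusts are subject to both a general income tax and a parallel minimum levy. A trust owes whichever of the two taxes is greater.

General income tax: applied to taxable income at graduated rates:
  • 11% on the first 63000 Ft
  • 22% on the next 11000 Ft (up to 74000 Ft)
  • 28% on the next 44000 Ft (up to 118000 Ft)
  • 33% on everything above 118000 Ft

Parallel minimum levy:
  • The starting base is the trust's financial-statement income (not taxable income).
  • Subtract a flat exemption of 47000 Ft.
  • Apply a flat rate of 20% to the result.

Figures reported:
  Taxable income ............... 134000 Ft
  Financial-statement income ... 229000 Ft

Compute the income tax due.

Parallel minimum levy:
  Base (financial-statement income): 229000 Ft
  Less exemption 47000 Ft → base 182000 Ft
  182000 Ft × 20% = 36400 Ft

General income tax:
  63000 Ft × 11% = 6930 Ft
  11000 Ft × 22% = 2420 Ft
  44000 Ft × 28% = 12320 Ft
  16000 Ft × 33% = 5280 Ft
  → 26950 Ft

36400 Ft > 26950 Ft, so the parallel minimum levy is the binding amount.

36400 Ft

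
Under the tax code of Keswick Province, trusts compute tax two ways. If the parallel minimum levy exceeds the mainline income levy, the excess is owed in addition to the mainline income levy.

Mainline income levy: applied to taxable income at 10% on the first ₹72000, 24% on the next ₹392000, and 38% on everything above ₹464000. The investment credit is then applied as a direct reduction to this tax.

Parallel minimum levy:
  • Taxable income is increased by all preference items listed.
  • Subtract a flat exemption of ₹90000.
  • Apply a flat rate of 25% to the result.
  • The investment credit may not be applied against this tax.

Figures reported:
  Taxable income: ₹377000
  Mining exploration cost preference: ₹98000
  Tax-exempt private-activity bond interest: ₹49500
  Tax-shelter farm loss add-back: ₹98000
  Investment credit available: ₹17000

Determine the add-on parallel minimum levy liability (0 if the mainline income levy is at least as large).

Mainline income levy:
  ₹72000 × 10% = ₹7200
  ₹305000 × 24% = ₹73200
  → ₹80400
  Less investment credit ₹17000 → ₹63400

Parallel minimum levy:
  Adjusted income: ₹377000 + ₹98000 + ₹49500 + ₹98000 = ₹622500
  Less exemption ₹90000 → base ₹532500
  ₹532500 × 25% = ₹133125

Excess of parallel minimum levy over mainline income levy: ₹133125 − ₹63400 = ₹69725.

₹69725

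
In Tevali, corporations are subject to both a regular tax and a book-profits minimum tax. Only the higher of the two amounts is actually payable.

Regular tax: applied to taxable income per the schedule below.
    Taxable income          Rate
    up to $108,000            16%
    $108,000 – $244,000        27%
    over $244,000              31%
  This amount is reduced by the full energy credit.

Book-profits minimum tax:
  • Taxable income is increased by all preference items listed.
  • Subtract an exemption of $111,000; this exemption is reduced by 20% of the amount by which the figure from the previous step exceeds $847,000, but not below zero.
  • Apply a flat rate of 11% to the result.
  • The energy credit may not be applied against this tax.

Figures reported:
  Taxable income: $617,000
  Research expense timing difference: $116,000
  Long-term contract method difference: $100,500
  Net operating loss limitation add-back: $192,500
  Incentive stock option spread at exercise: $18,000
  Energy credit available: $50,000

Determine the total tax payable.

$119,630

Book-profits minimum tax:
  Adjusted income: $617,000 + $116,000 + $100,500 + $192,500 + $18,000 = $1,044,000
  Exemption: $111,000 − 20% × ($1,044,000 − $847,000) = $111,000 − $39,400 = $71,600
  Base: $1,044,000 − $71,600 = $972,400
  $972,400 × 11% = $106,964

Regular tax:
  $108,000 × 16% = $17,280
  $136,000 × 27% = $36,720
  $373,000 × 31% = $115,630
  → $169,630
  Less energy credit $50,000 → $119,630

$119,630 > $106,964, so the regular tax governs.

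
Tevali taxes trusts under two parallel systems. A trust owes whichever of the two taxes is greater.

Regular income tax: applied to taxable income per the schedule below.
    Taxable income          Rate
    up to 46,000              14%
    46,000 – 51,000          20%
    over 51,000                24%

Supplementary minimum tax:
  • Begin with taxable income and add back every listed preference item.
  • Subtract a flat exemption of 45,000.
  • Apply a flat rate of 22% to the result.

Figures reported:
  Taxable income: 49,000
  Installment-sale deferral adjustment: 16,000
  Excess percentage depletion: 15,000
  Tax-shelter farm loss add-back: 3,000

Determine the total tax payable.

Regular income tax:
  46,000 × 14% = 6,440
  3,000 × 20% = 600
  → 7,040

Supplementary minimum tax:
  Adjusted income: 49,000 + 16,000 + 15,000 + 3,000 = 83,000
  Less exemption 45,000 → base 38,000
  38,000 × 22% = 8,360

8,360 > 7,040, so the supplementary minimum tax is the binding amount.

8,360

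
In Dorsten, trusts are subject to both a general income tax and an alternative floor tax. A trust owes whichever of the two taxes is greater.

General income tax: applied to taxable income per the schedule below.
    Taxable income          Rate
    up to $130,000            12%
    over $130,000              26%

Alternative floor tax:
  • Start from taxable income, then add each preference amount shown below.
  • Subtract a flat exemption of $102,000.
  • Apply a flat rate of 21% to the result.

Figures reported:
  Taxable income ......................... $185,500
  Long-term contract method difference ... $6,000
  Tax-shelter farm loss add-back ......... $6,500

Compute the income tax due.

$30,030

General income tax:
  $130,000 × 12% = $15,600
  $55,500 × 26% = $14,430
  → $30,030

Alternative floor tax:
  Adjusted income: $185,500 + $6,000 + $6,500 = $198,000
  Less exemption $102,000 → base $96,000
  $96,000 × 21% = $20,160

$30,030 > $20,160, so the general income tax governs.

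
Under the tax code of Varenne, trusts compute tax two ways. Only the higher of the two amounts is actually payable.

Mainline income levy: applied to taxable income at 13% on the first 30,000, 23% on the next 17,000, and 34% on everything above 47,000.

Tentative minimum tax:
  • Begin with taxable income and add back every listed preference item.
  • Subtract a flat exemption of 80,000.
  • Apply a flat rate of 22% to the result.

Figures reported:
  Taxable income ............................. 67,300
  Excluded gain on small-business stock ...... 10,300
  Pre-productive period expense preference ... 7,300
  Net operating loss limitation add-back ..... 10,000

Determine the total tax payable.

Tentative minimum tax:
  Adjusted income: 67,300 + 10,300 + 7,300 + 10,000 = 94,900
  Less exemption 80,000 → base 14,900
  14,900 × 22% = 3,278

Mainline income levy:
  30,000 × 13% = 3,900
  17,000 × 23% = 3,910
  20,300 × 34% = 6,902
  → 14,712

14,712 > 3,278, so the mainline income levy governs.

14,712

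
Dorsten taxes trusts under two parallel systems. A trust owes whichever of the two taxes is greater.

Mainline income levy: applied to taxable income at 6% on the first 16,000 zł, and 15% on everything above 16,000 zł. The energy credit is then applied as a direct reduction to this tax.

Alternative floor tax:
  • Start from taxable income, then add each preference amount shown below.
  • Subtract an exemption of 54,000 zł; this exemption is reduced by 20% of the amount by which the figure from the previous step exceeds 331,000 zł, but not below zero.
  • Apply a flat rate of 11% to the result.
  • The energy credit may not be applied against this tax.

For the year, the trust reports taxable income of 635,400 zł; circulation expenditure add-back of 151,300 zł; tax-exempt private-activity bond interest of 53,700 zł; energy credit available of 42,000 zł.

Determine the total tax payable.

Alternative floor tax:
  Adjusted income: 635,400 zł + 151,300 zł + 53,700 zł = 840,400 zł
  Exemption: 20% × (840,400 zł − 331,000 zł) = 101,880 zł ≥ 54,000 zł, so the exemption is fully phased out
  Base: 840,400 zł − 0 zł = 840,400 zł
  840,400 zł × 11% = 92,444 zł

Mainline income levy:
  16,000 zł × 6% = 960 zł
  619,400 zł × 15% = 92,910 zł
  → 93,870 zł
  Less energy credit 42,000 zł → 51,870 zł

92,444 zł > 51,870 zł, so the alternative floor tax is the binding amount.

92,444 zł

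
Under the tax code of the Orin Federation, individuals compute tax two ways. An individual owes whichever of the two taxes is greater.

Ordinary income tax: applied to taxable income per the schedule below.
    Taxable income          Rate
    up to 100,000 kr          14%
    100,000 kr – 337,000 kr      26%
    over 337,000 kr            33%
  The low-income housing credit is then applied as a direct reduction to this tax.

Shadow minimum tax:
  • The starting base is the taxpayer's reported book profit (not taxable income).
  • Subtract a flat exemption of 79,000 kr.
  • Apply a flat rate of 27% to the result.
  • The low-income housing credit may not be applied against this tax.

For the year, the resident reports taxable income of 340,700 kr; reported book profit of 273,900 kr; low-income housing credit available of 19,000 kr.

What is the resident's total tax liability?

Shadow minimum tax:
  Base (reported book profit): 273,900 kr
  Less exemption 79,000 kr → base 194,900 kr
  194,900 kr × 27% = 52,623 kr

Ordinary income tax:
  100,000 kr × 14% = 14,000 kr
  237,000 kr × 26% = 61,620 kr
  3,700 kr × 33% = 1,221 kr
  → 76,841 kr
  Less low-income housing credit 19,000 kr → 57,841 kr

57,841 kr > 52,623 kr, so the ordinary income tax governs.

57,841 kr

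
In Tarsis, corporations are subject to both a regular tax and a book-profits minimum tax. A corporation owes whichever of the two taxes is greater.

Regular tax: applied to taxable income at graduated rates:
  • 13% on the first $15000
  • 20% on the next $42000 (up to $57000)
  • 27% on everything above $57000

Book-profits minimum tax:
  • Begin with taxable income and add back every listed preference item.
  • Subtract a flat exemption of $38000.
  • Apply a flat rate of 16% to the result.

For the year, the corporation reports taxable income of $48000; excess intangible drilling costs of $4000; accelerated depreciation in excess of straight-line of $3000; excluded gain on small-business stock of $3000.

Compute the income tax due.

Book-profits minimum tax:
  Adjusted income: $48000 + $4000 + $3000 + $3000 = $58000
  Less exemption $38000 → base $20000
  $20000 × 16% = $3200

Regular tax:
  $15000 × 13% = $1950
  $33000 × 20% = $6600
  → $8550

$8550 > $3200, so the regular tax governs.

$8550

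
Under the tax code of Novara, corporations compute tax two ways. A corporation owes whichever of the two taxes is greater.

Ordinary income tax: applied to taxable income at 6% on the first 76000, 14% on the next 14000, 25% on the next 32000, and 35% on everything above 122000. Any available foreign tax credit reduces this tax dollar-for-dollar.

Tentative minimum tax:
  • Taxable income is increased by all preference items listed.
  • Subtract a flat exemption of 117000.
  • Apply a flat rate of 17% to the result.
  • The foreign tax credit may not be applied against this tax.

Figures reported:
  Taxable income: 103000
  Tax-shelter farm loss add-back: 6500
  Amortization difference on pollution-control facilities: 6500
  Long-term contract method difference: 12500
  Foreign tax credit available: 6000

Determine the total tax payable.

Tentative minimum tax:
  Adjusted income: 103000 + 6500 + 6500 + 12500 = 128500
  Less exemption 117000 → base 11500
  11500 × 17% = 1955

Ordinary income tax:
  76000 × 6% = 4560
  14000 × 14% = 1960
  13000 × 25% = 3250
  → 9770
  Less foreign tax credit 6000 → 3770

3770 > 1955, so the ordinary income tax governs.

3770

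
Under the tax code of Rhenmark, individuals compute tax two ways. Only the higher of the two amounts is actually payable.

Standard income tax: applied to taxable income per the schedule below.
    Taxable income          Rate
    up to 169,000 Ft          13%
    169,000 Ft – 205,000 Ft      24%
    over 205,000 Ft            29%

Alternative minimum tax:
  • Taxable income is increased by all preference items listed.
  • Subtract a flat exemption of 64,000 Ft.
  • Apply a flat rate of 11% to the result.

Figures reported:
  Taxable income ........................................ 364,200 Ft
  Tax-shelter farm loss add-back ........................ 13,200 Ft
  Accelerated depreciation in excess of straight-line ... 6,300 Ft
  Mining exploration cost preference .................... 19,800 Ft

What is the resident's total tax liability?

76,778 Ft

Standard income tax:
  169,000 Ft × 13% = 21,970 Ft
  36,000 Ft × 24% = 8,640 Ft
  159,200 Ft × 29% = 46,168 Ft
  → 76,778 Ft

Alternative minimum tax:
  Adjusted income: 364,200 Ft + 13,200 Ft + 6,300 Ft + 19,800 Ft = 403,500 Ft
  Less exemption 64,000 Ft → base 339,500 Ft
  339,500 Ft × 11% = 37,345 Ft

76,778 Ft > 37,345 Ft, so the standard income tax governs.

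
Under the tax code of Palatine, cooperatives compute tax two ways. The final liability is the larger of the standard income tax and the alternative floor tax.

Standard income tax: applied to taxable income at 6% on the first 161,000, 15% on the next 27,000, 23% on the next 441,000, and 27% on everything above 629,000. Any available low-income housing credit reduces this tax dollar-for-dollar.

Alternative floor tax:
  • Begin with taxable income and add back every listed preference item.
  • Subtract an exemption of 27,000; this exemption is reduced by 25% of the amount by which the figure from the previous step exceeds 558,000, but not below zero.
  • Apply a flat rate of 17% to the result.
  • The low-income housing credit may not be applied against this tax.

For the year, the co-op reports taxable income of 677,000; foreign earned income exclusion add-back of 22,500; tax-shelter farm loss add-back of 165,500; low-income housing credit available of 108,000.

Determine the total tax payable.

Standard income tax:
  161,000 × 6% = 9,660
  27,000 × 15% = 4,050
  441,000 × 23% = 101,430
  48,000 × 27% = 12,960
  → 128,100
  Less low-income housing credit 108,000 → 20,100

Alternative floor tax:
  Adjusted income: 677,000 + 22,500 + 165,500 = 865,000
  Exemption: 25% × (865,000 − 558,000) = 76,750 ≥ 27,000, so the exemption is fully phased out
  Base: 865,000 − 0 = 865,000
  865,000 × 17% = 147,050

147,050 > 20,100, so the alternative floor tax is the binding amount.

147,050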